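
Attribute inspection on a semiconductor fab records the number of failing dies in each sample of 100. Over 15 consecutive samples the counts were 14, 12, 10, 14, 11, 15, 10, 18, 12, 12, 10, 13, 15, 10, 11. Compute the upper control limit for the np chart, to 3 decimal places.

p̄ = Σdᵢ / (k·n) = 187 / (15 × 100) = 0.12467
UCL = np̄ + 3·√(np̄(1−p̄)) = 12.4667 + 3 × √(12.4667×0.87533) = 12.4667 + 3 × 3.3034 = 22.3769

22.377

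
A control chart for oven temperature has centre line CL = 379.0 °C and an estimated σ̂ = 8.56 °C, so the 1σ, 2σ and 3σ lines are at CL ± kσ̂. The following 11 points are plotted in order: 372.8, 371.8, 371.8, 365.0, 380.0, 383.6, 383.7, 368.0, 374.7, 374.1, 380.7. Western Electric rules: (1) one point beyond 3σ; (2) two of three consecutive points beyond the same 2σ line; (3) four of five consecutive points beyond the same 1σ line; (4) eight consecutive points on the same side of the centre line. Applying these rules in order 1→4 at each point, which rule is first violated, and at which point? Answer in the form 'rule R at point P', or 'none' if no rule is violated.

Zone of each point (C = within 1σ̂, B = 1σ̂–2σ̂, A = 2σ̂–3σ̂, * = beyond 3σ̂; sign = side of CL): 1:-C, 2:-C, 3:-C, 4:-B, 5:+C, 6:+C, 7:+C, 8:-B, 9:-C, 10:-C, 11:+C
No rule fires across all 11 points.

none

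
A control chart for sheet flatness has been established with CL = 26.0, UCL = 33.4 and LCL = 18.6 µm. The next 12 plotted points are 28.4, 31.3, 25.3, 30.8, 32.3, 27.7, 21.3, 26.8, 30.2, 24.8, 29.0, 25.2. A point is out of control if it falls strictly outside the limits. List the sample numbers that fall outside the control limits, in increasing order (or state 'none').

All 12 points lie within [18.6, 33.4].

none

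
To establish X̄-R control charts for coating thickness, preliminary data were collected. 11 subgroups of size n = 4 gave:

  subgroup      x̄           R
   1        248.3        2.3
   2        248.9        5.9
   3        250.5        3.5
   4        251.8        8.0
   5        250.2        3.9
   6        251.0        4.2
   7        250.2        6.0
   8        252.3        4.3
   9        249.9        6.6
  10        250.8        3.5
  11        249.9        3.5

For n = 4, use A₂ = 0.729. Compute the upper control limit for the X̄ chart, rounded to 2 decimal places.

253.77

X̄̄ = (248.3 + 248.9 + 250.5 + 251.8 + 250.2 + 251.0 + 250.2 + 252.3 + 249.9 + 250.8 + 249.9) / 11 = 2753.8000 / 11 = 250.3455
R̄ = (2.3 + 5.9 + 3.5 + 8.0 + 3.9 + 4.2 + 6.0 + 4.3 + 6.6 + 3.5 + 3.5) / 11 = 51.7000 / 11 = 4.7000
UCL = X̄̄ + A₂·R̄ = 250.3455 + 0.729 × 4.7000 = 253.7718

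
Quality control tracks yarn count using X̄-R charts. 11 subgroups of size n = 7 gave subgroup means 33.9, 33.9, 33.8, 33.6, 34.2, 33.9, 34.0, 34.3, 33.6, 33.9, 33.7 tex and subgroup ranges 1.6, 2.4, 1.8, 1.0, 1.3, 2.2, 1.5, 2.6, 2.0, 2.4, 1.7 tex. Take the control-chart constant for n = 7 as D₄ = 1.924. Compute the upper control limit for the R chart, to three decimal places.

3.586

R̄ = (1.6 + 2.4 + 1.8 + 1.0 + 1.3 + 2.2 + 1.5 + 2.6 + 2.0 + 2.4 + 1.7) / 11 = 20.5000 / 11 = 1.8636
UCL_R = D₄·R̄ = 1.924 × 1.8636 = 3.5856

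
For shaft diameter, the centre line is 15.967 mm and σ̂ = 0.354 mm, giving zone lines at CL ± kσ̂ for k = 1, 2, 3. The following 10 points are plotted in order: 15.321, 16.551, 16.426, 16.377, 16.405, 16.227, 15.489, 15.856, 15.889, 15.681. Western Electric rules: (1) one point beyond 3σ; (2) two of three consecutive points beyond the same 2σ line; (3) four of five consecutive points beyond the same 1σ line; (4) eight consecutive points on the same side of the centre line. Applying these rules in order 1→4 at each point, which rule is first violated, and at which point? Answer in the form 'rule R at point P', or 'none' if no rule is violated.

rule 3 at point 5

Zone of each point (C = within 1σ̂, B = 1σ̂–2σ̂, A = 2σ̂–3σ̂, * = beyond 3σ̂; sign = side of CL): 1:-B, 2:+B, 3:+B, 4:+B, 5:+B, 6:+C, 7:-B, 8:-C, 9:-C, 10:-C
Rule 3 (four of five consecutive points beyond the same 1σ limit) is satisfied at point 5.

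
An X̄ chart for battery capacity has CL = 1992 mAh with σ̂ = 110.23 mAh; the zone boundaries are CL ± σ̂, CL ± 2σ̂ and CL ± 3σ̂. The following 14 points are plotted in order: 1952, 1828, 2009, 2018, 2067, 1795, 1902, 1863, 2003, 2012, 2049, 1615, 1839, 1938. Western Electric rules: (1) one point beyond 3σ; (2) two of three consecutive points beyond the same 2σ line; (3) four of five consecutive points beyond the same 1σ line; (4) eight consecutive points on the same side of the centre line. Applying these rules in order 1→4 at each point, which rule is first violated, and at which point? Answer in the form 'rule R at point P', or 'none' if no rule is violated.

Zone of each point (C = within 1σ̂, B = 1σ̂–2σ̂, A = 2σ̂–3σ̂, * = beyond 3σ̂; sign = side of CL): 1:-C, 2:-B, 3:+C, 4:+C, 5:+C, 6:-B, 7:-C, 8:-B, 9:+C, 10:+C, 11:+C, 12:-*, 13:-B, 14:-C
Rule 1 (one point beyond the 3σ limits) is satisfied at point 12.

rule 1 at point 12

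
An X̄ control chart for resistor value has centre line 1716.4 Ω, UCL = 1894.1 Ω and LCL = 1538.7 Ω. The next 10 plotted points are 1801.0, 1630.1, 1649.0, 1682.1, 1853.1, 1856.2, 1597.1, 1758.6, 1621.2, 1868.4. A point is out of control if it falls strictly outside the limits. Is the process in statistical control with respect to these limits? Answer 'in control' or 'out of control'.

in control

All 10 points lie within [1538.7, 1894.1].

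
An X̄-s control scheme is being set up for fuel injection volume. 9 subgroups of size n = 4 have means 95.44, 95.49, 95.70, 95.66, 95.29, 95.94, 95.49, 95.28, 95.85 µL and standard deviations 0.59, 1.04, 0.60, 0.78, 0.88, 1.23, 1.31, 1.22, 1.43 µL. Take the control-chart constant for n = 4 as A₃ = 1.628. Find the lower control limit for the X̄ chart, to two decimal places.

X̄̄ = (95.44 + 95.49 + 95.70 + 95.66 + 95.29 + 95.94 + 95.49 + 95.28 + 95.85) / 9 = 95.5711
s̄ = (0.59 + 1.04 + 0.60 + 0.78 + 0.88 + 1.23 + 1.31 + 1.22 + 1.43) / 9 = 1.0089
LCL = X̄̄ − A₃·s̄ = 95.5711 − 1.628 × 1.0089 = 93.9286

93.93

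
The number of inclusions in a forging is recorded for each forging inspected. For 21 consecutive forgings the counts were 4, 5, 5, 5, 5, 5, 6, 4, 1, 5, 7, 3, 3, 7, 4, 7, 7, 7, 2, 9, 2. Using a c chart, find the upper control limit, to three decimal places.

c̄ = (4 + 5 + 5 + 5 + 5 + 5 + 6 + 4 + 1 + 5 + 7 + 3 + 3 + 7 + 4 + 7 + 7 + 7 + 2 + 9 + 2) / 21 = 103 / 21 = 4.9048
UCL = c̄ + 3√c̄ = 4.9048 + 3 × √4.9048 = 4.9048 + 3 × 2.2147 = 11.5488

11.549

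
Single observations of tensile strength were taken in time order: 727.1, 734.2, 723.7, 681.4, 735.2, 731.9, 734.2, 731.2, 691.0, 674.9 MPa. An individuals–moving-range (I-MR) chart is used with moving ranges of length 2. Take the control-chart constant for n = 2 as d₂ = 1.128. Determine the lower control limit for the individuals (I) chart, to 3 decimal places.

X̄ = (727.1 + 734.2 + 723.7 + 681.4 + 735.2 + 731.9 + 734.2 + 731.2 + 691.0 + 674.9) / 10 = 716.4800
Moving ranges: 7.1, 10.5, 42.3, 53.8, 3.3, 2.3, 3.0, 40.2, 16.1; M̄R̄ = 178.6000 / 9 = 19.8444
LCL = X̄ − 3·M̄R̄/d₂ = 716.4800 − 3 × 19.8444 / 1.128 = 663.7022

663.702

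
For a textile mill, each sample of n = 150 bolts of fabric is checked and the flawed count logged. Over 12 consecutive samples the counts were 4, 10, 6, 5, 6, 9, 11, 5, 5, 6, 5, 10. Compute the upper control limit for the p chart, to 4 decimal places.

0.0966

p̄ = Σdᵢ / (k·n) = 82 / (12 × 150) = 0.04556
UCL = p̄ + 3·√(p̄(1−p̄)/n) = 0.04556 + 3 × √(0.04556×0.95444/150) = 0.04556 + 3 × 0.01703 = 0.09663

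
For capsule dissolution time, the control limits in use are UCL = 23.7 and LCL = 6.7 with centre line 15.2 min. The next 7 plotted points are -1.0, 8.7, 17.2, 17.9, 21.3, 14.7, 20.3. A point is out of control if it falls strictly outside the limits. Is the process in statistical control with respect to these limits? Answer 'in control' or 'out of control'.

out of control

Compare each point to [6.7, 23.7]: sample 1 = -1.0 < LCL.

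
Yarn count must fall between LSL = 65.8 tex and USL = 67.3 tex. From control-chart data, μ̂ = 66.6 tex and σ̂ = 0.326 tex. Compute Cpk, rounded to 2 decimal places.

0.72

Cpu = (USL − μ̂) / (3σ̂) = (67.3 − 66.6) / (3 × 0.326) = 0.7157; Cpl = (μ̂ − LSL) / (3σ̂) = (66.6 − 65.8) / (3 × 0.326) = 0.8180; Cpk = min(Cpu, Cpl) = 0.7157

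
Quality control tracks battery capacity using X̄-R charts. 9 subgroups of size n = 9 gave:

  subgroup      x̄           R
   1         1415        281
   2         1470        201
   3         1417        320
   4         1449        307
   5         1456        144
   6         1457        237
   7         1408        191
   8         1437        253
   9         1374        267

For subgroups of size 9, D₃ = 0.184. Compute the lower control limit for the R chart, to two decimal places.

45.00

R̄ = (281 + 201 + 320 + 307 + 144 + 237 + 191 + 253 + 267) / 9 = 2201.0000 / 9 = 244.5556
LCL_R = D₃·R̄ = 0.184 × 244.5556 = 44.9982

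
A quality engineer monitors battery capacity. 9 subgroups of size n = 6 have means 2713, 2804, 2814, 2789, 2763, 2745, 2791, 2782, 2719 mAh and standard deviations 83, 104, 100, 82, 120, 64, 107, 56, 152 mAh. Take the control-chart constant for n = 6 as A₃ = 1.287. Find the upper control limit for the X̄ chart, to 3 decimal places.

2893.013

X̄̄ = (2713 + 2804 + 2814 + 2789 + 2763 + 2745 + 2791 + 2782 + 2719) / 9 = 2768.8889
s̄ = (83 + 104 + 100 + 82 + 120 + 64 + 107 + 56 + 152) / 9 = 96.4444
UCL = X̄̄ + A₃·s̄ = 2768.8889 + 1.287 × 96.4444 = 2893.0129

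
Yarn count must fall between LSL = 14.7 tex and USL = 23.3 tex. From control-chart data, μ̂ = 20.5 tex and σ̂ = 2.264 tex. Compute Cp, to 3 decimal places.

Cp = (USL − LSL) / (6σ̂) = (23.3 − 14.7) / (6 × 2.264) = 8.6000 / 13.5840 = 0.6331

0.633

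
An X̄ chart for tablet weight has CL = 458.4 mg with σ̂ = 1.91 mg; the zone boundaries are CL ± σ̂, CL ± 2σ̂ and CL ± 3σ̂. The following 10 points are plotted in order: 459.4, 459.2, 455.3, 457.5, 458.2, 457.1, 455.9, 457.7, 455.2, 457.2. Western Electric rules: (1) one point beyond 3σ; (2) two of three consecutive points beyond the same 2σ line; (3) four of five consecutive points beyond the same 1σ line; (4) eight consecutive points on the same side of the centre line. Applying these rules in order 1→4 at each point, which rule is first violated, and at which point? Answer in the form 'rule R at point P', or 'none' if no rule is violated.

Zone of each point (C = within 1σ̂, B = 1σ̂–2σ̂, A = 2σ̂–3σ̂, * = beyond 3σ̂; sign = side of CL): 1:+C, 2:+C, 3:-B, 4:-C, 5:-C, 6:-C, 7:-B, 8:-C, 9:-B, 10:-C
Rule 4 (eight consecutive points on the same side of the centre line) is satisfied at point 10.

rule 4 at point 10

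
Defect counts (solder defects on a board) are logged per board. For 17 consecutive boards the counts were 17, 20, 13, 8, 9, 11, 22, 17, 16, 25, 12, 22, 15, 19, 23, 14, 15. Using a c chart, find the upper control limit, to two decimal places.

c̄ = (17 + 20 + 13 + 8 + 9 + 11 + 22 + 17 + 16 + 25 + 12 + 22 + 15 + 19 + 23 + 14 + 15) / 17 = 278 / 17 = 16.3529
UCL = c̄ + 3√c̄ = 16.3529 + 3 × √16.3529 = 16.3529 + 3 × 4.0439 = 28.4846

28.48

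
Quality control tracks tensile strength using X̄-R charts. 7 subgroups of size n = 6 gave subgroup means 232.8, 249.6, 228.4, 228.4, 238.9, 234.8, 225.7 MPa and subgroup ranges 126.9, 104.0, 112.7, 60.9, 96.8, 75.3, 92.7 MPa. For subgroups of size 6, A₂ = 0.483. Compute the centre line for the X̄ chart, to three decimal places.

234.086

X̄̄ = (232.8 + 249.6 + 228.4 + 228.4 + 238.9 + 234.8 + 225.7) / 7 = 1638.6000 / 7 = 234.0857
CL = X̄̄ = 234.0857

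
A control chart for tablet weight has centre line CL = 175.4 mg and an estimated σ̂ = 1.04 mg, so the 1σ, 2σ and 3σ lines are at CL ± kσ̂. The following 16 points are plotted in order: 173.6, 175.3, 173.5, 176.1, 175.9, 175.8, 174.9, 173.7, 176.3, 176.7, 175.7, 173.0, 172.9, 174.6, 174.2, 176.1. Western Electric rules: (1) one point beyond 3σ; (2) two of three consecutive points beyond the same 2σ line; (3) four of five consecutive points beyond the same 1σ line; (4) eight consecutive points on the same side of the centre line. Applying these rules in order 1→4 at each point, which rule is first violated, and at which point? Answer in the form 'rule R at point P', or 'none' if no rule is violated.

Zone of each point (C = within 1σ̂, B = 1σ̂–2σ̂, A = 2σ̂–3σ̂, * = beyond 3σ̂; sign = side of CL): 1:-B, 2:-C, 3:-B, 4:+C, 5:+C, 6:+C, 7:-C, 8:-B, 9:+C, 10:+B, 11:+C, 12:-A, 13:-A, 14:-C, 15:-B, 16:+C
Rule 2 (two of three consecutive points beyond the same 2σ limit) is satisfied at point 13.

rule 2 at point 13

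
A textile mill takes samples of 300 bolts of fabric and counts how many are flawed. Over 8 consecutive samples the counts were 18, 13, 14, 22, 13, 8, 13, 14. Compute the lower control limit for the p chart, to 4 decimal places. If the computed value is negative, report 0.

0.0109

p̄ = Σdᵢ / (k·n) = 115 / (8 × 300) = 0.04792
LCL = p̄ − 3·√(p̄(1−p̄)/n) = 0.04792 − 3 × 0.01233 = 0.01092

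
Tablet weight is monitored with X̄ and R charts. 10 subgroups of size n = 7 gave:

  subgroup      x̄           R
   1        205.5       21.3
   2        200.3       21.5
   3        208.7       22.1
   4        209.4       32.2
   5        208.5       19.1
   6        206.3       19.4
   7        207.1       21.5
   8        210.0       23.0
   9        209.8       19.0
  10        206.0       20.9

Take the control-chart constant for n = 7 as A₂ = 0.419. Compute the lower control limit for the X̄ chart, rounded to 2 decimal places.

197.94

X̄̄ = (205.5 + 200.3 + 208.7 + 209.4 + 208.5 + 206.3 + 207.1 + 210.0 + 209.8 + 206.0) / 10 = 2071.6000 / 10 = 207.1600
R̄ = (21.3 + 21.5 + 22.1 + 32.2 + 19.1 + 19.4 + 21.5 + 23.0 + 19.0 + 20.9) / 10 = 220.0000 / 10 = 22.0000
LCL = X̄̄ − A₂·R̄ = 207.1600 − 0.419 × 22.0000 = 197.9420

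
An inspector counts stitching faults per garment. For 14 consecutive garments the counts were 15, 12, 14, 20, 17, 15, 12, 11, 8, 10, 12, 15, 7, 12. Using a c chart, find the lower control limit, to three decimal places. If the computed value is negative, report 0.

2.100

c̄ = (15 + 12 + 14 + 20 + 17 + 15 + 12 + 11 + 8 + 10 + 12 + 15 + 7 + 12) / 14 = 180 / 14 = 12.8571
LCL = c̄ − 3√c̄ = 12.8571 − 3 × 3.5857 = 2.1001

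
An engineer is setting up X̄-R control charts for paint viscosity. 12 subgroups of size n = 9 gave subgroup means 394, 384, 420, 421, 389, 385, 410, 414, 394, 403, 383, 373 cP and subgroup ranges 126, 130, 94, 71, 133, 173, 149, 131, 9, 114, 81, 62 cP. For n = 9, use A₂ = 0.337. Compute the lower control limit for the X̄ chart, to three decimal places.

361.750

X̄̄ = (394 + 384 + 420 + 421 + 389 + 385 + 410 + 414 + 394 + 403 + 383 + 373) / 12 = 4770.0000 / 12 = 397.5000
R̄ = (126 + 130 + 94 + 71 + 133 + 173 + 149 + 131 + 9 + 114 + 81 + 62) / 12 = 1273.0000 / 12 = 106.0833
LCL = X̄̄ − A₂·R̄ = 397.5000 − 0.337 × 106.0833 = 361.7499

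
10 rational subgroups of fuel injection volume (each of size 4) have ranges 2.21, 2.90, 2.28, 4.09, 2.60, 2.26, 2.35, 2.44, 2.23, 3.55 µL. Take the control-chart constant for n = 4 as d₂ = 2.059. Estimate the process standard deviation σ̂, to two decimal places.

1.31

R̄ = (2.21 + 2.90 + 2.28 + 4.09 + 2.60 + 2.26 + 2.35 + 2.44 + 2.23 + 3.55) / 10 = 2.6910
σ̂ = R̄ / d₂ = 2.6910 / 2.059 = 1.3069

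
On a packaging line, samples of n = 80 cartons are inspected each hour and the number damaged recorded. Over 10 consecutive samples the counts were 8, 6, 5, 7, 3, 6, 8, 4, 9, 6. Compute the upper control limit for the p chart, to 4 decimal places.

0.1672

p̄ = Σdᵢ / (k·n) = 62 / (10 × 80) = 0.07750
UCL = p̄ + 3·√(p̄(1−p̄)/n) = 0.07750 + 3 × √(0.07750×0.92250/80) = 0.07750 + 3 × 0.02989 = 0.16718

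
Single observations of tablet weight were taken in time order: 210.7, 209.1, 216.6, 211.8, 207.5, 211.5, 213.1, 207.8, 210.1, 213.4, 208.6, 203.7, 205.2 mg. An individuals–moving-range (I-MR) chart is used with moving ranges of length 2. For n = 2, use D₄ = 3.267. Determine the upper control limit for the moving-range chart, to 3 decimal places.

Moving ranges: 1.6, 7.5, 4.8, 4.3, 4.0, 1.6, 5.3, 2.3, 3.3, 4.8, 4.9, 1.5; M̄R̄ = 45.9000 / 12 = 3.8250
UCL_MR = D₄·M̄R̄ = 3.267 × 3.8250 = 12.4963

12.496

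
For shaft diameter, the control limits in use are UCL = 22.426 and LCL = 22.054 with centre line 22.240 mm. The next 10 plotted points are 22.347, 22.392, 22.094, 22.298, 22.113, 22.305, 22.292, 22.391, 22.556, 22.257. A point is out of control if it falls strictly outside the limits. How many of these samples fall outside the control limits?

Compare each point to [22.054, 22.426]: sample 9 = 22.556 > UCL.

1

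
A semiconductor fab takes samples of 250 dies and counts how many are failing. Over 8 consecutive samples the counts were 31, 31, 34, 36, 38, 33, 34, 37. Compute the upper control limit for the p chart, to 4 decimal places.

0.2022

p̄ = Σdᵢ / (k·n) = 274 / (8 × 250) = 0.13700
UCL = p̄ + 3·√(p̄(1−p̄)/n) = 0.13700 + 3 × √(0.13700×0.86300/250) = 0.13700 + 3 × 0.02175 = 0.20224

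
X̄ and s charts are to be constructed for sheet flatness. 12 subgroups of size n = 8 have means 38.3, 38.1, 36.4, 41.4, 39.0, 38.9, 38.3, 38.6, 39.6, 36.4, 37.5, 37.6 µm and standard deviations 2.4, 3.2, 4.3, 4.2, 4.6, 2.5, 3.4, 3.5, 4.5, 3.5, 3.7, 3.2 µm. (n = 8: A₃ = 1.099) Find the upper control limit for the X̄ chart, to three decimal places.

X̄̄ = (38.3 + 38.1 + 36.4 + 41.4 + 39.0 + 38.9 + 38.3 + 38.6 + 39.6 + 36.4 + 37.5 + 37.6) / 12 = 38.3417
s̄ = (2.4 + 3.2 + 4.3 + 4.2 + 4.6 + 2.5 + 3.4 + 3.5 + 4.5 + 3.5 + 3.7 + 3.2) / 12 = 3.5833
UCL = X̄̄ + A₃·s̄ = 38.3417 + 1.099 × 3.5833 = 42.2797

42.280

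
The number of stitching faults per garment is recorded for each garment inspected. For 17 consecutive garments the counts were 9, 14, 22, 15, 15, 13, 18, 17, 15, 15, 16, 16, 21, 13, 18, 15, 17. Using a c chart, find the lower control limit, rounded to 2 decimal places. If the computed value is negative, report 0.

c̄ = (9 + 14 + 22 + 15 + 15 + 13 + 18 + 17 + 15 + 15 + 16 + 16 + 21 + 13 + 18 + 15 + 17) / 17 = 269 / 17 = 15.8235
LCL = c̄ − 3√c̄ = 15.8235 − 3 × 3.9779 = 3.8899

3.89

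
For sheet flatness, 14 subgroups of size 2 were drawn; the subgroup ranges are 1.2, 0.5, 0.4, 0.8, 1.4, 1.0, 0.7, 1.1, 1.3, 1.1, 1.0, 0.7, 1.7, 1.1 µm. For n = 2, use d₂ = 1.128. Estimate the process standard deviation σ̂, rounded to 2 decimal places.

0.89

R̄ = (1.2 + 0.5 + 0.4 + 0.8 + 1.4 + 1.0 + 0.7 + 1.1 + 1.3 + 1.1 + 1.0 + 0.7 + 1.7 + 1.1) / 14 = 1.0000
σ̂ = R̄ / d₂ = 1.0000 / 1.128 = 0.8865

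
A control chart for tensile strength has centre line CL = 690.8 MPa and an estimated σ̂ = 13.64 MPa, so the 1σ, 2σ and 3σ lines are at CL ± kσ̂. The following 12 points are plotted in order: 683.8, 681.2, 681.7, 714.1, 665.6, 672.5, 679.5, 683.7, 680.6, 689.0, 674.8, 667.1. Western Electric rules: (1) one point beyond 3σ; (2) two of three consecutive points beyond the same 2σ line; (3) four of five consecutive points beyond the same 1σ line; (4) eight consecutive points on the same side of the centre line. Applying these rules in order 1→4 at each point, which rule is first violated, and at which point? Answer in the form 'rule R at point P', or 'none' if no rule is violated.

Zone of each point (C = within 1σ̂, B = 1σ̂–2σ̂, A = 2σ̂–3σ̂, * = beyond 3σ̂; sign = side of CL): 1:-C, 2:-C, 3:-C, 4:+B, 5:-B, 6:-B, 7:-C, 8:-C, 9:-C, 10:-C, 11:-B, 12:-B
Rule 4 (eight consecutive points on the same side of the centre line) is satisfied at point 12.

rule 4 at point 12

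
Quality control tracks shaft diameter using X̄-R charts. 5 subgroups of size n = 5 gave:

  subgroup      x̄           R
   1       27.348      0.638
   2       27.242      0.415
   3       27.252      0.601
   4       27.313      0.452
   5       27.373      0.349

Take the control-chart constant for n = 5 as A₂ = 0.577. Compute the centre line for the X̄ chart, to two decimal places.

X̄̄ = (27.348 + 27.242 + 27.252 + 27.313 + 27.373) / 5 = 136.5280 / 5 = 27.3056
CL = X̄̄ = 27.3056

27.31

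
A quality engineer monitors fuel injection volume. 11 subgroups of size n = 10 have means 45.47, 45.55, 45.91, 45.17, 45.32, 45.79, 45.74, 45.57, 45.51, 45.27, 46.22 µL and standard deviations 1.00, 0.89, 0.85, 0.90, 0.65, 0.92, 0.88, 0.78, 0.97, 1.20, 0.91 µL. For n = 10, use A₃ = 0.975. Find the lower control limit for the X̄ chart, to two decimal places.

44.71

X̄̄ = (45.47 + 45.55 + 45.91 + 45.17 + 45.32 + 45.79 + 45.74 + 45.57 + 45.51 + 45.27 + 46.22) / 11 = 45.5927
s̄ = (1.00 + 0.89 + 0.85 + 0.90 + 0.65 + 0.92 + 0.88 + 0.78 + 0.97 + 1.20 + 0.91) / 11 = 0.9045
LCL = X̄̄ − A₃·s̄ = 45.5927 − 0.975 × 0.9045 = 44.7108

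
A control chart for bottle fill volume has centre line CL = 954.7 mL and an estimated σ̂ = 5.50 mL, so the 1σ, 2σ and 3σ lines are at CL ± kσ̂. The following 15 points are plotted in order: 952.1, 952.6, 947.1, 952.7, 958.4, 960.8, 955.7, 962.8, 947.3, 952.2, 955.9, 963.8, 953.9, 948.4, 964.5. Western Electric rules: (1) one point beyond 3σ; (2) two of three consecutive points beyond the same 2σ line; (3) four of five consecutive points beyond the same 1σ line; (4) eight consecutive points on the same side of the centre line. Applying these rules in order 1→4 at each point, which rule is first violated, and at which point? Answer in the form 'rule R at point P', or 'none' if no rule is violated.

Zone of each point (C = within 1σ̂, B = 1σ̂–2σ̂, A = 2σ̂–3σ̂, * = beyond 3σ̂; sign = side of CL): 1:-C, 2:-C, 3:-B, 4:-C, 5:+C, 6:+B, 7:+C, 8:+B, 9:-B, 10:-C, 11:+C, 12:+B, 13:-C, 14:-B, 15:+B
No rule fires across all 15 points.

none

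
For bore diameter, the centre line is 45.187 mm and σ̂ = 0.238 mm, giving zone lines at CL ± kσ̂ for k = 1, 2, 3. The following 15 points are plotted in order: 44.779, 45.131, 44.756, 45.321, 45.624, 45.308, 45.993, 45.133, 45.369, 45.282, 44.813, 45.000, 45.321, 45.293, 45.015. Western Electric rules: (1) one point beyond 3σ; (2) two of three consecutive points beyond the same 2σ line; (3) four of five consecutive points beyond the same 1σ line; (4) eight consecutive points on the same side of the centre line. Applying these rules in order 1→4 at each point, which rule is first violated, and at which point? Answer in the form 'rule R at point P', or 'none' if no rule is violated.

rule 1 at point 7

Zone of each point (C = within 1σ̂, B = 1σ̂–2σ̂, A = 2σ̂–3σ̂, * = beyond 3σ̂; sign = side of CL): 1:-B, 2:-C, 3:-B, 4:+C, 5:+B, 6:+C, 7:+*, 8:-C, 9:+C, 10:+C, 11:-B, 12:-C, 13:+C, 14:+C, 15:-C
Rule 1 (one point beyond the 3σ limits) is satisfied at point 7.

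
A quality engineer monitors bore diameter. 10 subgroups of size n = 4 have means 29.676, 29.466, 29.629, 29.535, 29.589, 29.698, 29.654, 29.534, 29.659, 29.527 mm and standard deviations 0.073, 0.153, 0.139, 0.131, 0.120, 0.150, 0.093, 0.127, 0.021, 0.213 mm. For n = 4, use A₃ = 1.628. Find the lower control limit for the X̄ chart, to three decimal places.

29.398

X̄̄ = (29.676 + 29.466 + 29.629 + 29.535 + 29.589 + 29.698 + 29.654 + 29.534 + 29.659 + 29.527) / 10 = 29.5967
s̄ = (0.073 + 0.153 + 0.139 + 0.131 + 0.120 + 0.150 + 0.093 + 0.127 + 0.021 + 0.213) / 10 = 0.1220
LCL = X̄̄ − A₃·s̄ = 29.5967 − 1.628 × 0.1220 = 29.3981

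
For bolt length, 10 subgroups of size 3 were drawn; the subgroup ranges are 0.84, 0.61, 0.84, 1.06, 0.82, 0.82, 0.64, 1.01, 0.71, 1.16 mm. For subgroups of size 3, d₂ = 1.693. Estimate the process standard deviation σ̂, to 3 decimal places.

0.503

R̄ = (0.84 + 0.61 + 0.84 + 1.06 + 0.82 + 0.82 + 0.64 + 1.01 + 0.71 + 1.16) / 10 = 0.8510
σ̂ = R̄ / d₂ = 0.8510 / 1.693 = 0.5027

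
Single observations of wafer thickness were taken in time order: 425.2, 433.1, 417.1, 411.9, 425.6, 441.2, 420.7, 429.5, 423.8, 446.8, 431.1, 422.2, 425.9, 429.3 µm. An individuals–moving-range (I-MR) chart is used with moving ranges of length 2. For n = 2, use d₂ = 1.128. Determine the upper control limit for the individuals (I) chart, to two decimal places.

457.68

X̄ = (425.2 + 433.1 + 417.1 + 411.9 + 425.6 + 441.2 + 420.7 + 429.5 + 423.8 + 446.8 + 431.1 + 422.2 + 425.9 + 429.3) / 14 = 427.3857
Moving ranges: 7.9, 16.0, 5.2, 13.7, 15.6, 20.5, 8.8, 5.7, 23.0, 15.7, 8.9, 3.7, 3.4; M̄R̄ = 148.1000 / 13 = 11.3923
UCL = X̄ + 3·M̄R̄/d₂ = 427.3857 + 3 × 11.3923 / 1.128 = 457.6844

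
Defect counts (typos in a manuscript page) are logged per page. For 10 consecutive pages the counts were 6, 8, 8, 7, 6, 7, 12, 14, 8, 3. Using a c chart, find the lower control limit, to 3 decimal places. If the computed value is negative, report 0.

c̄ = (6 + 8 + 8 + 7 + 6 + 7 + 12 + 14 + 8 + 3) / 10 = 79 / 10 = 7.9000
LCL = c̄ − 3√c̄ = 7.9000 − 3 × 2.8107 = -0.5321 → 0 (cannot be negative)

0.000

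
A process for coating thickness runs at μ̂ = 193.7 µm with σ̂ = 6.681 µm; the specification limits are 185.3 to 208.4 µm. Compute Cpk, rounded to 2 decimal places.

Cpu = (USL − μ̂) / (3σ̂) = (208.4 − 193.7) / (3 × 6.681) = 0.7334; Cpl = (μ̂ − LSL) / (3σ̂) = (193.7 − 185.3) / (3 × 6.681) = 0.4191; Cpk = min(Cpu, Cpl) = 0.4191

0.42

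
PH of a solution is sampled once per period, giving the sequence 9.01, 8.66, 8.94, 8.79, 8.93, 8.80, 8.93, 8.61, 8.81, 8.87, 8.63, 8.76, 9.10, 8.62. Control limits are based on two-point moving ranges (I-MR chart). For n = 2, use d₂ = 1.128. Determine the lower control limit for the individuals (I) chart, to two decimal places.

8.22

X̄ = (9.01 + 8.66 + 8.94 + 8.79 + 8.93 + 8.80 + 8.93 + 8.61 + 8.81 + 8.87 + 8.63 + 8.76 + 9.10 + 8.62) / 14 = 8.8186
Moving ranges: 0.35, 0.28, 0.15, 0.14, 0.13, 0.13, 0.32, 0.20, 0.06, 0.24, 0.13, 0.34, 0.48; M̄R̄ = 2.9500 / 13 = 0.2269
LCL = X̄ − 3·M̄R̄/d₂ = 8.8186 − 3 × 0.2269 / 1.128 = 8.2151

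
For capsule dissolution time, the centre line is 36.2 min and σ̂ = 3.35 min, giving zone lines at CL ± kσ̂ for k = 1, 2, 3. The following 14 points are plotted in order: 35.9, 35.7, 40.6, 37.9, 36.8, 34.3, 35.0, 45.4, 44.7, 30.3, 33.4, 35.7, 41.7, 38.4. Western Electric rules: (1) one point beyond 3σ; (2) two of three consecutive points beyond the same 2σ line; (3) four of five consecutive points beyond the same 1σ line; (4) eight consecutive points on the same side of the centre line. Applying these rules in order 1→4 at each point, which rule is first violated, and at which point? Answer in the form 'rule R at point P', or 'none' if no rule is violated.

Zone of each point (C = within 1σ̂, B = 1σ̂–2σ̂, A = 2σ̂–3σ̂, * = beyond 3σ̂; sign = side of CL): 1:-C, 2:-C, 3:+B, 4:+C, 5:+C, 6:-C, 7:-C, 8:+A, 9:+A, 10:-B, 11:-C, 12:-C, 13:+B, 14:+C
Rule 2 (two of three consecutive points beyond the same 2σ limit) is satisfied at point 9.

rule 2 at point 9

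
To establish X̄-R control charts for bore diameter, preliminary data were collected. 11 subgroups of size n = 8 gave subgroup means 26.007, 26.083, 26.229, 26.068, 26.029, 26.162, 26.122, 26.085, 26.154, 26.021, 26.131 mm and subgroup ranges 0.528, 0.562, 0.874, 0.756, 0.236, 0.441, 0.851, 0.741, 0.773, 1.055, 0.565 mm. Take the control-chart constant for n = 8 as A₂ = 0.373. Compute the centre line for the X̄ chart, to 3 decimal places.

26.099

X̄̄ = (26.007 + 26.083 + 26.229 + 26.068 + 26.029 + 26.162 + 26.122 + 26.085 + 26.154 + 26.021 + 26.131) / 11 = 287.0910 / 11 = 26.0992
CL = X̄̄ = 26.0992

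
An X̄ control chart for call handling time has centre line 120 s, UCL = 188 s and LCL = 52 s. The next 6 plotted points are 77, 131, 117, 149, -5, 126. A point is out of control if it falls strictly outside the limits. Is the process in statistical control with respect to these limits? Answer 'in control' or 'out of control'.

out of control

Compare each point to [52, 188]: sample 5 = -5 < LCL.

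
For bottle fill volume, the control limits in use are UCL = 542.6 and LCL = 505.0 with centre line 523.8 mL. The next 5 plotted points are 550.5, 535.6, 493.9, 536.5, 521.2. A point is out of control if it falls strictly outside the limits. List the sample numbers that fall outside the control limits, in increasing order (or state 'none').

Compare each point to [505.0, 542.6]: sample 1 = 550.5 > UCL; sample 3 = 493.9 < LCL.

1, 3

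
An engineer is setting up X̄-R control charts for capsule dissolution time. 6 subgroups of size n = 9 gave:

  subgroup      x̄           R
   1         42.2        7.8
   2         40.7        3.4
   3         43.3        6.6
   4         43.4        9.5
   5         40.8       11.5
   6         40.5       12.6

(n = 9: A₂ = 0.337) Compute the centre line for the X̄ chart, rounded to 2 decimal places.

X̄̄ = (42.2 + 40.7 + 43.3 + 43.4 + 40.8 + 40.5) / 6 = 250.9000 / 6 = 41.8167
CL = X̄̄ = 41.8167

41.82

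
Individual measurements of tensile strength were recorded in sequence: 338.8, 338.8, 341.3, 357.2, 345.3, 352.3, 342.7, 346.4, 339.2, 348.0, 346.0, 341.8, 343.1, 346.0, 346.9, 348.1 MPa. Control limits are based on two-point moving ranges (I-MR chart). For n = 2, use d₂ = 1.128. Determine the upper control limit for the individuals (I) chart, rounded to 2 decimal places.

X̄ = (338.8 + 338.8 + 341.3 + 357.2 + 345.3 + 352.3 + 342.7 + 346.4 + 339.2 + 348.0 + 346.0 + 341.8 + 343.1 + 346.0 + 346.9 + 348.1) / 16 = 345.1187
Moving ranges: 0.0, 2.5, 15.9, 11.9, 7.0, 9.6, 3.7, 7.2, 8.8, 2.0, 4.2, 1.3, 2.9, 0.9, 1.2; M̄R̄ = 79.1000 / 15 = 5.2733
UCL = X̄ + 3·M̄R̄/d₂ = 345.1187 + 3 × 5.2733 / 1.128 = 359.1436

359.14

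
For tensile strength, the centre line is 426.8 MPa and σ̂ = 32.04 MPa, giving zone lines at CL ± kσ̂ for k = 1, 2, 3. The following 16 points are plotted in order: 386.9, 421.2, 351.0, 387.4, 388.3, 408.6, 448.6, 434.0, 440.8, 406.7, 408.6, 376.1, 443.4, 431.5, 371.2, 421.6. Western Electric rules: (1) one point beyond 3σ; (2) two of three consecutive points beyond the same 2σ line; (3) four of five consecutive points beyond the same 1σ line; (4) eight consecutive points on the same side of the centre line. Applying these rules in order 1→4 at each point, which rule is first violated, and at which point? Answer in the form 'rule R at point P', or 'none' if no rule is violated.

rule 3 at point 5

Zone of each point (C = within 1σ̂, B = 1σ̂–2σ̂, A = 2σ̂–3σ̂, * = beyond 3σ̂; sign = side of CL): 1:-B, 2:-C, 3:-A, 4:-B, 5:-B, 6:-C, 7:+C, 8:+C, 9:+C, 10:-C, 11:-C, 12:-B, 13:+C, 14:+C, 15:-B, 16:-C
Rule 3 (four of five consecutive points beyond the same 1σ limit) is satisfied at point 5.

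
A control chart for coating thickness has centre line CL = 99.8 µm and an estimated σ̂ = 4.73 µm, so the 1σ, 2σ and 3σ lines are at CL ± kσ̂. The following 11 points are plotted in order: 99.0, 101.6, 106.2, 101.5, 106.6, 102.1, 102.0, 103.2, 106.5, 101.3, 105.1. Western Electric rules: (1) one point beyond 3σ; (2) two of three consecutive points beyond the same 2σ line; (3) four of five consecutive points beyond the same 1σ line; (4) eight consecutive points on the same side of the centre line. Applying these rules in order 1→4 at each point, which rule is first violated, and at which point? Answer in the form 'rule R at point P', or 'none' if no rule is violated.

Zone of each point (C = within 1σ̂, B = 1σ̂–2σ̂, A = 2σ̂–3σ̂, * = beyond 3σ̂; sign = side of CL): 1:-C, 2:+C, 3:+B, 4:+C, 5:+B, 6:+C, 7:+C, 8:+C, 9:+B, 10:+C, 11:+B
Rule 4 (eight consecutive points on the same side of the centre line) is satisfied at point 9.

rule 4 at point 9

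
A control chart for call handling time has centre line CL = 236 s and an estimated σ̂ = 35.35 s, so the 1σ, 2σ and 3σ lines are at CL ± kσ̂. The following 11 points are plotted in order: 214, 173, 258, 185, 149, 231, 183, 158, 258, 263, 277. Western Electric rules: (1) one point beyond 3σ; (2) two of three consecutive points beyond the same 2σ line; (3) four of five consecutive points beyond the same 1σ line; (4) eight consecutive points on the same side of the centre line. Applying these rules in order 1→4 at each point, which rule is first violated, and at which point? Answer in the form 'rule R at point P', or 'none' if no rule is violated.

rule 3 at point 8

Zone of each point (C = within 1σ̂, B = 1σ̂–2σ̂, A = 2σ̂–3σ̂, * = beyond 3σ̂; sign = side of CL): 1:-C, 2:-B, 3:+C, 4:-B, 5:-A, 6:-C, 7:-B, 8:-A, 9:+C, 10:+C, 11:+B
Rule 3 (four of five consecutive points beyond the same 1σ limit) is satisfied at point 8.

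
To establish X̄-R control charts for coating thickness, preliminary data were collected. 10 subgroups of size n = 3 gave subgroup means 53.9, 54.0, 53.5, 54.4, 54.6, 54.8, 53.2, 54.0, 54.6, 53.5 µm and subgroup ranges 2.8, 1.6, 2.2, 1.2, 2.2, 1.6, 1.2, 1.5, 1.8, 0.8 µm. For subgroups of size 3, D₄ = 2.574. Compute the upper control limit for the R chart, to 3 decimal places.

R̄ = (2.8 + 1.6 + 2.2 + 1.2 + 2.2 + 1.6 + 1.2 + 1.5 + 1.8 + 0.8) / 10 = 16.9000 / 10 = 1.6900
UCL_R = D₄·R̄ = 2.574 × 1.6900 = 4.3501

4.350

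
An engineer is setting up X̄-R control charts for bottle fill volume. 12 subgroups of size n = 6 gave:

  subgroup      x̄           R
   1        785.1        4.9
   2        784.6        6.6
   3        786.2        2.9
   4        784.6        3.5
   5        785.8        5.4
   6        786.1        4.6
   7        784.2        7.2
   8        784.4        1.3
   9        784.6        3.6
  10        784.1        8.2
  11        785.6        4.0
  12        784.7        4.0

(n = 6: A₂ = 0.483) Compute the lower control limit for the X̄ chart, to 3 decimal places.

782.738

X̄̄ = (785.1 + 784.6 + 786.2 + 784.6 + 785.8 + 786.1 + 784.2 + 784.4 + 784.6 + 784.1 + 785.6 + 784.7) / 12 = 9420.0000 / 12 = 785.0000
R̄ = (4.9 + 6.6 + 2.9 + 3.5 + 5.4 + 4.6 + 7.2 + 1.3 + 3.6 + 8.2 + 4.0 + 4.0) / 12 = 56.2000 / 12 = 4.6833
LCL = X̄̄ − A₂·R̄ = 785.0000 − 0.483 × 4.6833 = 782.7379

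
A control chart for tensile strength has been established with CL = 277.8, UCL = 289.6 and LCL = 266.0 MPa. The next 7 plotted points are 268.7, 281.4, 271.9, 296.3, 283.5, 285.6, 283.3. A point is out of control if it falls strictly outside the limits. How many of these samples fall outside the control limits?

Compare each point to [266.0, 289.6]: sample 4 = 296.3 > UCL.

1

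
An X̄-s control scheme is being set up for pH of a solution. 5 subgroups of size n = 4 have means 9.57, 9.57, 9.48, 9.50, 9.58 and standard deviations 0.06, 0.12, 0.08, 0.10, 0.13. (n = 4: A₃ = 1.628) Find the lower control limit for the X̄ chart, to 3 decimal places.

X̄̄ = (9.57 + 9.57 + 9.48 + 9.50 + 9.58) / 5 = 9.5400
s̄ = (0.06 + 0.12 + 0.08 + 0.10 + 0.13) / 5 = 0.0980
LCL = X̄̄ − A₃·s̄ = 9.5400 − 1.628 × 0.0980 = 9.3805

9.380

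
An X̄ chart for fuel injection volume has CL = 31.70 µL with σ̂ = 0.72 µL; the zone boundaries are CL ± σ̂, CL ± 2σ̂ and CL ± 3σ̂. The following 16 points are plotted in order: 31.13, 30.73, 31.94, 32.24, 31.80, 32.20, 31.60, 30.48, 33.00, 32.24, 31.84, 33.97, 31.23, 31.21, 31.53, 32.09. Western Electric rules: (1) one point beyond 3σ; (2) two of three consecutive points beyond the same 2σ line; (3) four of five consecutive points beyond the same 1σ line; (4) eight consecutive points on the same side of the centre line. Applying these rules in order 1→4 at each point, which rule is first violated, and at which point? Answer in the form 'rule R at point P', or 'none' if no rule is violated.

Zone of each point (C = within 1σ̂, B = 1σ̂–2σ̂, A = 2σ̂–3σ̂, * = beyond 3σ̂; sign = side of CL): 1:-C, 2:-B, 3:+C, 4:+C, 5:+C, 6:+C, 7:-C, 8:-B, 9:+B, 10:+C, 11:+C, 12:+*, 13:-C, 14:-C, 15:-C, 16:+C
Rule 1 (one point beyond the 3σ limits) is satisfied at point 12.

rule 1 at point 12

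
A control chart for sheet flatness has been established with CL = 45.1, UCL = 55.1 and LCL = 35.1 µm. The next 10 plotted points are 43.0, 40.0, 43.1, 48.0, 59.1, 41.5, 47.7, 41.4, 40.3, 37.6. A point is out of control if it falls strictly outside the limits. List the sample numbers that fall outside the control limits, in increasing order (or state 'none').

5

Compare each point to [35.1, 55.1]: sample 5 = 59.1 > UCL.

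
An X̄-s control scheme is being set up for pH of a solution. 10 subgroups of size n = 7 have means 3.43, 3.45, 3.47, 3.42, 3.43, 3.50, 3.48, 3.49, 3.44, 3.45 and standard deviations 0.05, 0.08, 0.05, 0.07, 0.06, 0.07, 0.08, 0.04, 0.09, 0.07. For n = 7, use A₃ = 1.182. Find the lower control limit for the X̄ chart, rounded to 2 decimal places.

X̄̄ = (3.43 + 3.45 + 3.47 + 3.42 + 3.43 + 3.50 + 3.48 + 3.49 + 3.44 + 3.45) / 10 = 3.4560
s̄ = (0.05 + 0.08 + 0.05 + 0.07 + 0.06 + 0.07 + 0.08 + 0.04 + 0.09 + 0.07) / 10 = 0.0660
LCL = X̄̄ − A₃·s̄ = 3.4560 − 1.182 × 0.0660 = 3.3780

3.38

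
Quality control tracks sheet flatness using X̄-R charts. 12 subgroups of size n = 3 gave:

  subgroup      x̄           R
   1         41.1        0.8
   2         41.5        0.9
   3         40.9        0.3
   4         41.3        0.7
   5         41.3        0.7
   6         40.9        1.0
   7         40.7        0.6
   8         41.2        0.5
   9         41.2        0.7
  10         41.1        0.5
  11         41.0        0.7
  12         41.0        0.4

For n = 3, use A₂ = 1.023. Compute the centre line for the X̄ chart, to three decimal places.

41.100

X̄̄ = (41.1 + 41.5 + 40.9 + 41.3 + 41.3 + 40.9 + 40.7 + 41.2 + 41.2 + 41.1 + 41.0 + 41.0) / 12 = 493.2000 / 12 = 41.1000
CL = X̄̄ = 41.1000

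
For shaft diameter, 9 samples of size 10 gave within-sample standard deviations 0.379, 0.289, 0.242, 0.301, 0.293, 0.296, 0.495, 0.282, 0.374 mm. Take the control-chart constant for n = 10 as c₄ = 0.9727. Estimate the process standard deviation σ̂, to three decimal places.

s̄ = (0.379 + 0.289 + 0.242 + 0.301 + 0.293 + 0.296 + 0.495 + 0.282 + 0.374) / 9 = 0.3279
σ̂ = s̄ / c₄ = 0.3279 / 0.9727 = 0.3371

0.337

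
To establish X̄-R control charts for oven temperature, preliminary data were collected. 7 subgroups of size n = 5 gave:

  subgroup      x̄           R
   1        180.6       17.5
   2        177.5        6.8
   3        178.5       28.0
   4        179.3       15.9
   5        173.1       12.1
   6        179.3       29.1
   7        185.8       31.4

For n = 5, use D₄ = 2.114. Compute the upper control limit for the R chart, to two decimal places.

42.52

R̄ = (17.5 + 6.8 + 28.0 + 15.9 + 12.1 + 29.1 + 31.4) / 7 = 140.8000 / 7 = 20.1143
UCL_R = D₄·R̄ = 2.114 × 20.1143 = 42.5216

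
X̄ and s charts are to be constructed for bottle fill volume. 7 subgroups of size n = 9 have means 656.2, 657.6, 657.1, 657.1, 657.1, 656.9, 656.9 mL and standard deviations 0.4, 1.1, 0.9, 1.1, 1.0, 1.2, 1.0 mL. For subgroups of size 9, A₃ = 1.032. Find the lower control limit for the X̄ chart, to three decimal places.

X̄̄ = (656.2 + 657.6 + 657.1 + 657.1 + 657.1 + 656.9 + 656.9) / 7 = 656.9857
s̄ = (0.4 + 1.1 + 0.9 + 1.1 + 1.0 + 1.2 + 1.0) / 7 = 0.9571
LCL = X̄̄ − A₃·s̄ = 656.9857 − 1.032 × 0.9571 = 655.9979

655.998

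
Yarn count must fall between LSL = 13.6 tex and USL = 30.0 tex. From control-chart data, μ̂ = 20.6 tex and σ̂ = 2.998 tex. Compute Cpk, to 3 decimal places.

0.778

Cpu = (USL − μ̂) / (3σ̂) = (30.0 − 20.6) / (3 × 2.998) = 1.0451; Cpl = (μ̂ − LSL) / (3σ̂) = (20.6 − 13.6) / (3 × 2.998) = 0.7783; Cpk = min(Cpu, Cpl) = 0.7783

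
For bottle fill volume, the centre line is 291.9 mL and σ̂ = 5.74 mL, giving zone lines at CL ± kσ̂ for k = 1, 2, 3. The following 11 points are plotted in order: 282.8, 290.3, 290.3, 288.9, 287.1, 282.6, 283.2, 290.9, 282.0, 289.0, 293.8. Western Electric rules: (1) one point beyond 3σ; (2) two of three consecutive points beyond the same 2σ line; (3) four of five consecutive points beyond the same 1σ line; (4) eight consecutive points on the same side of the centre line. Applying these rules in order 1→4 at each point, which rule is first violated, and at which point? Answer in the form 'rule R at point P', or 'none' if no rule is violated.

Zone of each point (C = within 1σ̂, B = 1σ̂–2σ̂, A = 2σ̂–3σ̂, * = beyond 3σ̂; sign = side of CL): 1:-B, 2:-C, 3:-C, 4:-C, 5:-C, 6:-B, 7:-B, 8:-C, 9:-B, 10:-C, 11:+C
Rule 4 (eight consecutive points on the same side of the centre line) is satisfied at point 8.

rule 4 at point 8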